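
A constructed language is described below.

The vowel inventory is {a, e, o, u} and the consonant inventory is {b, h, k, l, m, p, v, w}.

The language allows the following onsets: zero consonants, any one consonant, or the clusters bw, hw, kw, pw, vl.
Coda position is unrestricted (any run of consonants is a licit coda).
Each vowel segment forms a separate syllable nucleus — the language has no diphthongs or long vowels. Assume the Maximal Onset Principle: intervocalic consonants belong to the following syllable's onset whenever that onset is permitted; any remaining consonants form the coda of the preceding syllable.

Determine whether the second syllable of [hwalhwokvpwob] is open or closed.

Vowels present: a, o, o; each is a nucleus, giving 3 syllables.
σ1/σ2 boundary: /lhw/; trying suffixes from longest down, /hw/ is the first permitted one, so coda /l/ | onset /hw/.
σ2/σ3 boundary: /kvpw/ splits as /kv/ + /pw/ (/pw/ is the longest suffix that is a licit onset).
So the parse is hwal.hwokv.pwob.
Syllable 2 is /hwokv/ with coda /kv/, so it is closed.

closed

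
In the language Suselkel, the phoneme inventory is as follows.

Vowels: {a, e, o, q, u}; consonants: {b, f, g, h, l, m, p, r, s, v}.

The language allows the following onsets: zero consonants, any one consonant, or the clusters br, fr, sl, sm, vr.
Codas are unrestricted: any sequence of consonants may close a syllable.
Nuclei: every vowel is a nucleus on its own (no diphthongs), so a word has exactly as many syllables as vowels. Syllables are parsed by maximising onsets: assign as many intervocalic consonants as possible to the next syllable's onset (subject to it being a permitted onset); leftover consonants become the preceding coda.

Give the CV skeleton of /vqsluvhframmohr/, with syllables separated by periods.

Nuclei (vowels): q, u, a, o → 4 syllables.
V1 /q/ – V2 /u/: /sl/ — entire cluster is a permitted onset → onset /sl/, coda ∅.
V2 /u/ – V3 /a/: cluster /vhfr/ — the longest permitted-onset suffix is /fr/; onset = /fr/, preceding coda = /vh/.
V3 /a/ – V4 /o/: /mm/; trying suffixes from longest down, /m/ is the first permitted one, so coda /m/ | onset /m/.
Result: vq.sluvh.fram.mohr.
Mapping each syllable to C/V: /vq/ → CV, /sluvh/ → CCVCC, /fram/ → CCVC, /mohr/ → CVCC.

CV.CCVCC.CCVC.CVCC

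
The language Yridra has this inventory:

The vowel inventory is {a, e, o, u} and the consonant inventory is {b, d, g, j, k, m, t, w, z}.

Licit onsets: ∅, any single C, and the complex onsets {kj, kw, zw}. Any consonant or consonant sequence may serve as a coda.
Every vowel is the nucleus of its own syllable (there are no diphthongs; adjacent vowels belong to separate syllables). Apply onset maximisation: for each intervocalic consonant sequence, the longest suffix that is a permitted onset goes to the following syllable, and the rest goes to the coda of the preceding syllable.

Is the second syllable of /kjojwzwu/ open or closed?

open

Vowels present: o, u; each is a nucleus, giving 2 syllables.
σ1/σ2 boundary: cluster /jwzw/ — the longest permitted-onset suffix is /zw/; onset = /zw/, preceding coda = /jw/.
Result: kjojw.zwu.
Syllable 2 is /zwu/; it ends in its nucleus with no coda, so it is open.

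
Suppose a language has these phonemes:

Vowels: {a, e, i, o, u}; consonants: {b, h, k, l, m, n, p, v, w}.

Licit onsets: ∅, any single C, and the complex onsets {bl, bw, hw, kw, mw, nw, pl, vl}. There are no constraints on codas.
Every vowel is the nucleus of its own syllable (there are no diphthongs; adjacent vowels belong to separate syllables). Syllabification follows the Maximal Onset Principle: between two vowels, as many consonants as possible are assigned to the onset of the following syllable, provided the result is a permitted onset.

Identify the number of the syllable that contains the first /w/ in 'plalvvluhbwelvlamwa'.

3

The vowels are a, u, e, a, a — 5 nuclei, so 5 syllables.
/a…u/ gap (V1→V2): cluster /lvvl/ — the longest permitted-onset suffix is /vl/; onset = /vl/, preceding coda = /lv/.
/u…e/ gap (V2→V3): /hbw/ splits as /h/ + /bw/ (/bw/ is the longest suffix that is a licit onset).
/e…a/ gap (V3→V4): /lvl/ splits as /l/ + /vl/ (/vl/ is the longest suffix that is a licit onset).
/a…a/ gap (V4→V5): cluster /mw/ — /mw/ is itself a permitted onset, so the whole cluster goes right; preceding coda = ∅.
Putting it together: plalv.vluh.bwel.vla.mwa.
The first /w/ is in the onset of syllable 3 (/bwel/).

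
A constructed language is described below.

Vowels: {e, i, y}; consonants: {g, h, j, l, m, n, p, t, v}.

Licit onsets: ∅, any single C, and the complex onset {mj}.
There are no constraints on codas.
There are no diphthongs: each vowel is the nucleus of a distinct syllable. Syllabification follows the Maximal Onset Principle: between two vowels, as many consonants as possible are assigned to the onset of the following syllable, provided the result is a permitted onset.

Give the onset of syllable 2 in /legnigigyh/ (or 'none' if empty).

Nuclei (vowels): e, i, i, y → 4 syllables.
/e…i/ gap (V1→V2): /gn/; trying suffixes from longest down, /n/ is the first permitted one, so coda /g/ | onset /n/.
/i…i/ gap (V2→V3): just /g/ — single C goes to the following onset.
/i…y/ gap (V3→V4): /g/ is a single consonant, so it becomes the next onset.
So the parse is leg.ni.gi.gyh.
Syllable 2 is /ni/: onset /n/, nucleus /i/, coda ∅.

n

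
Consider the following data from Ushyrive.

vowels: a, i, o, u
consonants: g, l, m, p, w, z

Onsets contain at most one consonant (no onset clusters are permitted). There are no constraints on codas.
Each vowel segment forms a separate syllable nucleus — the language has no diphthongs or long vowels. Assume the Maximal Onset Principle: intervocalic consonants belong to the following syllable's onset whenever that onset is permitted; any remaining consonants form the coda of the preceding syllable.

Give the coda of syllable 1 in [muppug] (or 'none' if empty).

Nuclei (vowels): u, u → 2 syllables.
V1 /u/ – V2 /u/: /pp/; trying suffixes from longest down, /p/ is the first permitted one, so coda /p/ | onset /p/.
So the parse is mup.pug.
Syllable 1 is /mup/: onset /m/, nucleus /u/, coda /p/.

p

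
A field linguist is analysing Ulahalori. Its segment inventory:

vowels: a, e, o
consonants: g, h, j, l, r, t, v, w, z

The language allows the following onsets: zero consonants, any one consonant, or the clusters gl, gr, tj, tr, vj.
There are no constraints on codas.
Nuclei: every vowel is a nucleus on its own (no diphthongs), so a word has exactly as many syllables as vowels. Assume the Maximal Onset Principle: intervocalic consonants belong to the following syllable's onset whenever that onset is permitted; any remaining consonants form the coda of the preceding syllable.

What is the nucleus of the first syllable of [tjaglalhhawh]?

a

The vowels are a, a, a — 3 nuclei, so 3 syllables.
The first nucleus (vowel 1 from the left) is /a/.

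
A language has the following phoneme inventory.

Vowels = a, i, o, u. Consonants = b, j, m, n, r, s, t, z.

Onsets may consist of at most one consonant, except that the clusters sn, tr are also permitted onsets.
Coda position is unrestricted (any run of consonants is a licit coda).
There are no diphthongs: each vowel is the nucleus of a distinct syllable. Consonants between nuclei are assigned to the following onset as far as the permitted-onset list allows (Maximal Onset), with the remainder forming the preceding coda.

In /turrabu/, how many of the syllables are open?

2

Vowels present: u, a, u; each is a nucleus, giving 3 syllables.
σ1/σ2 boundary: /rr/; trying suffixes from longest down, /r/ is the first permitted one, so coda /r/ | onset /r/.
σ2/σ3 boundary: /b/ → onset of the next syllable (single consonants are always licit onsets).
Syllabification: tur.ra.bu.
Classifying each syllable: /tur/ (closed), /ra/ (open), /bu/ (open).
Open syllables: 2.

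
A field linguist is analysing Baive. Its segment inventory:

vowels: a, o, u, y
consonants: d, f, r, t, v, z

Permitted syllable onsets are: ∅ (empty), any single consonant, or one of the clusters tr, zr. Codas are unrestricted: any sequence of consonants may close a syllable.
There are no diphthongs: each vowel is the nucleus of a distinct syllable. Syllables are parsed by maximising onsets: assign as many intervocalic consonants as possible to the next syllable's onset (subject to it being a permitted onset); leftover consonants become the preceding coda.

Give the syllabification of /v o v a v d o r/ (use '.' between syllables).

vo.vav.dor

The vowels are o, a, o — 3 nuclei, so 3 syllables.
σ1/σ2 boundary: /v/ → onset of the next syllable (single consonants are always licit onsets).
σ2/σ3 boundary: /vd/; trying suffixes from longest down, /d/ is the first permitted one, so coda /v/ | onset /d/.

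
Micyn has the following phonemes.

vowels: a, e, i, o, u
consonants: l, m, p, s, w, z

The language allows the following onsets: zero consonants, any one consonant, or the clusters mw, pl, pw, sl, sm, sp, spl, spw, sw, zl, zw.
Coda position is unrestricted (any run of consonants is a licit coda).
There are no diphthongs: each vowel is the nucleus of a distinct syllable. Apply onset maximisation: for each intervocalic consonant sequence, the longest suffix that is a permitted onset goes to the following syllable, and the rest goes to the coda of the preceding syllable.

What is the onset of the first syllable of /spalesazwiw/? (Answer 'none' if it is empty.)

Vowels present: a, e, a, i; each is a nucleus, giving 4 syllables.
/a…e/ gap (V1→V2): /l/ → onset of the next syllable (single consonants are always licit onsets).
/e…a/ gap (V2→V3): just /s/ — single C goes to the following onset.
/a…i/ gap (V3→V4): /zw/ — entire cluster is a permitted onset → onset /zw/, coda ∅.
Syllabification: spa.le.sa.zwiw.
Syllable 1 is /spa/: onset /sp/, nucleus /a/, coda ∅.

sp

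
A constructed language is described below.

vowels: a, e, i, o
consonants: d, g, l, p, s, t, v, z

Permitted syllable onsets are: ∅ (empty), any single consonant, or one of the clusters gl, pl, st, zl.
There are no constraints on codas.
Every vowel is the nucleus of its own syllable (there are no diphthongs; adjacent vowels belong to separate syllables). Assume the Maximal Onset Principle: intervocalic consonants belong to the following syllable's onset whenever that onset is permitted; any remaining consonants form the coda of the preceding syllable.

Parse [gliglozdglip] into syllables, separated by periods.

gli.glozd.glip

Nuclei (vowels): i, o, i → 3 syllables.
V1 /i/ – V2 /o/: cluster /gl/ — /gl/ is itself a permitted onset, so the whole cluster goes right; preceding coda = ∅.
V2 /o/ – V3 /i/: /zdgl/; trying suffixes from longest down, /gl/ is the first permitted one, so coda /zd/ | onset /gl/.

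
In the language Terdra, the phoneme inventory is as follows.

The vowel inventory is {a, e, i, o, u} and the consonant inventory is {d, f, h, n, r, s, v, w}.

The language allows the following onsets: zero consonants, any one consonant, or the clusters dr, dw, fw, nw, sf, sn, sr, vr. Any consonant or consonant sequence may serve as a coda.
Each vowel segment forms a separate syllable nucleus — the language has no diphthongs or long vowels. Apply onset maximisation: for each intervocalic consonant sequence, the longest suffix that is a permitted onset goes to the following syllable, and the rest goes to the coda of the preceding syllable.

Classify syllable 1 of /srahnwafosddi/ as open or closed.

Nuclei (vowels): a, a, o, i → 4 syllables.
σ1/σ2 boundary: cluster /hnw/ — the longest permitted-onset suffix is /nw/; onset = /nw/, preceding coda = /h/.
σ2/σ3 boundary: just /f/ — single C goes to the following onset.
σ3/σ4 boundary: /sdd/; trying suffixes from longest down, /d/ is the first permitted one, so coda /sd/ | onset /d/.
Putting it together: srah.nwa.fosd.di.
Syllable 1 is /srah/ with coda /h/, so it is closed.

closed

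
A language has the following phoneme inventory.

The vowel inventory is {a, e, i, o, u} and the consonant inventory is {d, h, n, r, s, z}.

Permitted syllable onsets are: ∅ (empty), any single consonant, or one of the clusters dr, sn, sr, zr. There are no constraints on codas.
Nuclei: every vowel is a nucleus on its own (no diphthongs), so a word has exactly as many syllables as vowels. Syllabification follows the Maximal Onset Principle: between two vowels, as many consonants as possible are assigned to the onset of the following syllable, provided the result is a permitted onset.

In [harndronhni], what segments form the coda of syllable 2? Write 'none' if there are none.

nh

The vowels are a, o, i — 3 nuclei, so 3 syllables.
σ1/σ2 boundary: /rndr/ splits as /rn/ + /dr/ (/dr/ is the longest suffix that is a licit onset).
σ2/σ3 boundary: /nhn/ — longest licit onset from the right is /n/, leaving /nh/ as coda.
Putting it together: harn.dronh.ni.
Syllable 2 is /dronh/: onset /dr/, nucleus /o/, coda /nh/.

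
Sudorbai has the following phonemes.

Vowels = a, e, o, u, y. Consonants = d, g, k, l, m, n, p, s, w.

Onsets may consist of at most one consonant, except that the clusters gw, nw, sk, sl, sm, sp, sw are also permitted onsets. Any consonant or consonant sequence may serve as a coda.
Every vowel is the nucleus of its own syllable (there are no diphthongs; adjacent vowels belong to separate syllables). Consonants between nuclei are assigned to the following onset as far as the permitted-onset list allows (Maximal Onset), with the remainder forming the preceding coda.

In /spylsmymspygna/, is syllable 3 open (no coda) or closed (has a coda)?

closed

The vowels are y, y, y, a — 4 nuclei, so 4 syllables.
σ1/σ2 boundary: /lsm/ — longest licit onset from the right is /sm/, leaving /l/ as coda.
σ2/σ3 boundary: /msp/ splits as /m/ + /sp/ (/sp/ is the longest suffix that is a licit onset).
σ3/σ4 boundary: /gn/ — longest licit onset from the right is /n/, leaving /g/ as coda.
Putting it together: spyl.smym.spyg.na.
Syllable 3 is /spyg/ with coda /g/, so it is closed.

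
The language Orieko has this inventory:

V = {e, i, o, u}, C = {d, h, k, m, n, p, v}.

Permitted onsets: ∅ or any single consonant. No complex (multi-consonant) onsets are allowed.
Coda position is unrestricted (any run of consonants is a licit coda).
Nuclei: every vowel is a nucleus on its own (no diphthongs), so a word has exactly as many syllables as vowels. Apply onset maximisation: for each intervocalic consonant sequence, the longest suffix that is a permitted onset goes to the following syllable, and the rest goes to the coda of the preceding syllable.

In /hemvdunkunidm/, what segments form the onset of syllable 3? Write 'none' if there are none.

k

Nuclei (vowels): e, u, u, i → 4 syllables.
V1 /e/ – V2 /u/: /mvd/ — longest licit onset from the right is /d/, leaving /mv/ as coda.
V2 /u/ – V3 /u/: /nk/ splits as /n/ + /k/ (/k/ is the longest suffix that is a licit onset).
V3 /u/ – V4 /i/: /n/ → onset of the next syllable (single consonants are always licit onsets).
Syllabification: hemv.dun.ku.nidm.
Syllable 3 is /ku/: onset /k/, nucleus /u/, coda ∅.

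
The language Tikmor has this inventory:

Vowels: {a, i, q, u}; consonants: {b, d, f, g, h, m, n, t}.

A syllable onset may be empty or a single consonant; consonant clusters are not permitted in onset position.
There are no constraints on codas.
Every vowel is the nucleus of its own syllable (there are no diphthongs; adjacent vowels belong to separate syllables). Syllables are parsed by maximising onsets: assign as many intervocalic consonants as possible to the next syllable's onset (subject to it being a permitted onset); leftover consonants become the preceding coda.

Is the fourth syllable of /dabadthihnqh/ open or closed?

closed

The vowels are a, a, i, q — 4 nuclei, so 4 syllables.
σ1/σ2 boundary: /b/ → onset of the next syllable (single consonants are always licit onsets).
σ2/σ3 boundary: /dth/; trying suffixes from longest down, /h/ is the first permitted one, so coda /dt/ | onset /h/.
σ3/σ4 boundary: /hn/; trying suffixes from longest down, /n/ is the first permitted one, so coda /h/ | onset /n/.
So the parse is da.badt.hih.nqh.
Syllable 4 is /nqh/ with coda /h/, so it is closed.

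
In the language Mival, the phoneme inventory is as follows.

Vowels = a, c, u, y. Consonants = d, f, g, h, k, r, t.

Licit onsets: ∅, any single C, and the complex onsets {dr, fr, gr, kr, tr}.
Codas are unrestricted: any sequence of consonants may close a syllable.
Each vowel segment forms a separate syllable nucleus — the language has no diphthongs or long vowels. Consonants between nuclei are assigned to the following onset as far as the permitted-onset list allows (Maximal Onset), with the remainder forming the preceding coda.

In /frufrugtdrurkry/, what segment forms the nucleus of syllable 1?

u

Nuclei (vowels): u, u, u, y → 4 syllables.
The first nucleus (vowel 1 from the left) is /u/.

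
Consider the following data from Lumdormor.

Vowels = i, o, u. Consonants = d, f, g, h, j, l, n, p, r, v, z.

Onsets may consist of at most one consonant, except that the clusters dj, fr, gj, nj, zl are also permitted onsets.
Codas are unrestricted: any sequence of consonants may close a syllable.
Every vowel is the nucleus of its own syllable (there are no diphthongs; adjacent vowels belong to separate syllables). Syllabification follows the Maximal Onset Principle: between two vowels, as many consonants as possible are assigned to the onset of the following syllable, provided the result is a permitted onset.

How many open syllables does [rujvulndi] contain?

1

The vowels are u, u, i — 3 nuclei, so 3 syllables.
V1 /u/ – V2 /u/: /jv/; trying suffixes from longest down, /v/ is the first permitted one, so coda /j/ | onset /v/.
V2 /u/ – V3 /i/: /lnd/; trying suffixes from longest down, /d/ is the first permitted one, so coda /ln/ | onset /d/.
Result: ruj.vuln.di.
Classifying each syllable: /ruj/ (closed), /vuln/ (closed), /di/ (open).
Open syllables: 1.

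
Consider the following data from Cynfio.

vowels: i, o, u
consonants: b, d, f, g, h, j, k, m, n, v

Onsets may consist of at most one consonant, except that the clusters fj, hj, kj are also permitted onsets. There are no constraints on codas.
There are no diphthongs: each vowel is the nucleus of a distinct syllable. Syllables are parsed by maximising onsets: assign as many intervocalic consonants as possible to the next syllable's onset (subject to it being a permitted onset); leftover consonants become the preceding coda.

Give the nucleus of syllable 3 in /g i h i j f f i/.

i

Nuclei (vowels): i, i, i → 3 syllables.
The third nucleus (vowel 3 from the left) is /i/.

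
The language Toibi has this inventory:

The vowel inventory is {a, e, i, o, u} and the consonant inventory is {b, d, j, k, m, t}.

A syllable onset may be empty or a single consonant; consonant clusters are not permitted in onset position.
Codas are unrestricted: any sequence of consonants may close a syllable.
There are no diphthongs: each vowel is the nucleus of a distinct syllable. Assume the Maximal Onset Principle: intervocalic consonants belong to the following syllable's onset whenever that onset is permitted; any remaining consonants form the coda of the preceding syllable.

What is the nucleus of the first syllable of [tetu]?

e

The vowels are e, u — 2 nuclei, so 2 syllables.
The first nucleus (vowel 1 from the left) is /e/.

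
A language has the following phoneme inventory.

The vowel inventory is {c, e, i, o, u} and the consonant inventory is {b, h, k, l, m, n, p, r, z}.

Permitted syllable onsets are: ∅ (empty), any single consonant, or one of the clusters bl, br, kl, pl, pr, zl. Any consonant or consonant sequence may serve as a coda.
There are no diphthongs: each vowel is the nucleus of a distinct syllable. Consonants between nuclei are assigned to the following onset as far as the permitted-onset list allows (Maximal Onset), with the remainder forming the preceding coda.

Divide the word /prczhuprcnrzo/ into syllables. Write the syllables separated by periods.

prcz.hu.prcnr.zo

Nuclei (vowels): c, u, c, o → 4 syllables.
/c…u/ gap (V1→V2): /zh/ — longest licit onset from the right is /h/, leaving /z/ as coda.
/u…c/ gap (V2→V3): cluster /pr/ — /pr/ is itself a permitted onset, so the whole cluster goes right; preceding coda = ∅.
/c…o/ gap (V3→V4): /nrz/; trying suffixes from longest down, /z/ is the first permitted one, so coda /nr/ | onset /z/.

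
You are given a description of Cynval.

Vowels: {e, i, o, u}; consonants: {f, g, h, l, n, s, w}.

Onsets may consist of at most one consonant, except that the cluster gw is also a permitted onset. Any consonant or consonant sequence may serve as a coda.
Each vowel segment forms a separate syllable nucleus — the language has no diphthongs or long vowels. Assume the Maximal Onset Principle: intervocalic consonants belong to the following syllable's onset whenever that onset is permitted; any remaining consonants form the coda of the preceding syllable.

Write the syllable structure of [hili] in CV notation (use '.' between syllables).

CV.CV

Vowels present: i, i; each is a nucleus, giving 2 syllables.
Between /i/ (V1) and /i/ (V2): /l/ → onset of the next syllable (single consonants are always licit onsets).
So the parse is hi.li.
Mapping each syllable to C/V: /hi/ → CV, /li/ → CV.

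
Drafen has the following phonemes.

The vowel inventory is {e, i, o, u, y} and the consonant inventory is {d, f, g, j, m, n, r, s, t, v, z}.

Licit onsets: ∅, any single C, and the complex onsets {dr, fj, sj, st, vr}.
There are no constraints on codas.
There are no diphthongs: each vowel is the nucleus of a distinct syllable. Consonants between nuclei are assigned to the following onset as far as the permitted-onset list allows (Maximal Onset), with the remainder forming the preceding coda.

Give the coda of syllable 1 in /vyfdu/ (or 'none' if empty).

f

The vowels are y, u — 2 nuclei, so 2 syllables.
σ1/σ2 boundary: /fd/ — longest licit onset from the right is /d/, leaving /f/ as coda.
Result: vyf.du.
Syllable 1 is /vyf/: onset /v/, nucleus /y/, coda /f/.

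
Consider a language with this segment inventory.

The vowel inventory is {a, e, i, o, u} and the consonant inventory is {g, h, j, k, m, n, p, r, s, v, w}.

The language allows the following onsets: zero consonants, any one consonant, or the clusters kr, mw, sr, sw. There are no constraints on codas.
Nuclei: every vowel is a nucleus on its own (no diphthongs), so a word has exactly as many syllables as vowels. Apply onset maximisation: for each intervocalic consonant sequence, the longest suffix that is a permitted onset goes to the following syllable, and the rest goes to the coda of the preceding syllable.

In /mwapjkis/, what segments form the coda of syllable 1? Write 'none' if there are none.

Nuclei (vowels): a, i → 2 syllables.
Between /a/ (V1) and /i/ (V2): /pjk/ splits as /pj/ + /k/ (/k/ is the longest suffix that is a licit onset).
Syllabification: mwapj.kis.
Syllable 1 is /mwapj/: onset /mw/, nucleus /a/, coda /pj/.

pj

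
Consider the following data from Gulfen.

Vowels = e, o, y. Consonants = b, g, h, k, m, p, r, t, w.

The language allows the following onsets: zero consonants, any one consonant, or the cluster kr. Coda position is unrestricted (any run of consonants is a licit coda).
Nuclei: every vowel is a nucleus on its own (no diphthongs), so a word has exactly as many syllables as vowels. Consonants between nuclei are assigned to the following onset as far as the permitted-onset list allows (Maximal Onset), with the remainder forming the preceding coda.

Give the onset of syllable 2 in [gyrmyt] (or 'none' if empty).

Nuclei (vowels): y, y → 2 syllables.
Between /y/ (V1) and /y/ (V2): /rm/; trying suffixes from longest down, /m/ is the first permitted one, so coda /r/ | onset /m/.
Putting it together: gyr.myt.
Syllable 2 is /myt/: onset /m/, nucleus /y/, coda /t/.

m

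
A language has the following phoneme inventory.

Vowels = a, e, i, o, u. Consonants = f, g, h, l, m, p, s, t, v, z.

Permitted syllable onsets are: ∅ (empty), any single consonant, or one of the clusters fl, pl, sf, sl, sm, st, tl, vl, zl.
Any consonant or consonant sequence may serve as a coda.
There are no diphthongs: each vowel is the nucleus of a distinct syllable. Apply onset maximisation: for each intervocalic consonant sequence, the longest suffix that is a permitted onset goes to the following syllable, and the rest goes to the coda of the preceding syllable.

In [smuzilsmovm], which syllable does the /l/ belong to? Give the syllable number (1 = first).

The vowels are u, i, o — 3 nuclei, so 3 syllables.
σ1/σ2 boundary: /z/ is a single consonant, so it becomes the next onset.
σ2/σ3 boundary: /lsm/ splits as /l/ + /sm/ (/sm/ is the longest suffix that is a licit onset).
Putting it together: smu.zil.smovm.
The /l/ is in the coda of syllable 2 (/zil/).

2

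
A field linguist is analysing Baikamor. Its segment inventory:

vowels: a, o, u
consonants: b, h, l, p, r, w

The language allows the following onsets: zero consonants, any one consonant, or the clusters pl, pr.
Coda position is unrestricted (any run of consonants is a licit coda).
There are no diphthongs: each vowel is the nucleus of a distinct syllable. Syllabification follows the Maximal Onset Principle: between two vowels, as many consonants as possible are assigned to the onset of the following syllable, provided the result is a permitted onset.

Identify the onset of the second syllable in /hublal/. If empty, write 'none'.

The vowels are u, a — 2 nuclei, so 2 syllables.
σ1/σ2 boundary: /bl/ — longest licit onset from the right is /l/, leaving /b/ as coda.
Putting it together: hub.lal.
Syllable 2 is /lal/: onset /l/, nucleus /a/, coda /l/.

l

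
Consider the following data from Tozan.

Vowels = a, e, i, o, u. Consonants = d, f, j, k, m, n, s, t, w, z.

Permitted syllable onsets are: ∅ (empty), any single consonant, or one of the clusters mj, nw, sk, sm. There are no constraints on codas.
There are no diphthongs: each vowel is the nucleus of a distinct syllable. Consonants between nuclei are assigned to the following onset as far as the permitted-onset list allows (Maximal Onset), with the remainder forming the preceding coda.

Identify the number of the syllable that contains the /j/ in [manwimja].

Nuclei (vowels): a, i, a → 3 syllables.
Between /a/ (V1) and /i/ (V2): cluster /nw/ — /nw/ is itself a permitted onset, so the whole cluster goes right; preceding coda = ∅.
Between /i/ (V2) and /a/ (V3): /mj/ is a licit onset in full, so it all attaches to the next syllable.
Result: ma.nwi.mja.
The /j/ is in the onset of syllable 3 (/mja/).

3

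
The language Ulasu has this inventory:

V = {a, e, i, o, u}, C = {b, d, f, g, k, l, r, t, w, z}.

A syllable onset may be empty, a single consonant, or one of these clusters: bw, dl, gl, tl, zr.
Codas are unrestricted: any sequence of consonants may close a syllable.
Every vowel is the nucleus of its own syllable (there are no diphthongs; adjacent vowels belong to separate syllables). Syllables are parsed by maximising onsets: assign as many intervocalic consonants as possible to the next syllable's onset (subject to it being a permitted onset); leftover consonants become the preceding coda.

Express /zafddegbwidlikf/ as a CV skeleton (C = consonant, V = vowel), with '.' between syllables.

CVCC.CVC.CCV.CCVCC

Vowels present: a, e, i, i; each is a nucleus, giving 4 syllables.
/a…e/ gap (V1→V2): /fdd/; trying suffixes from longest down, /d/ is the first permitted one, so coda /fd/ | onset /d/.
/e…i/ gap (V2→V3): cluster /gbw/ — the longest permitted-onset suffix is /bw/; onset = /bw/, preceding coda = /g/.
/i…i/ gap (V3→V4): /dl/ — entire cluster is a permitted onset → onset /dl/, coda ∅.
Syllabification: zafd.deg.bwi.dlikf.
Mapping each syllable to C/V: /zafd/ → CVCC, /deg/ → CVC, /bwi/ → CCV, /dlikf/ → CCVCC.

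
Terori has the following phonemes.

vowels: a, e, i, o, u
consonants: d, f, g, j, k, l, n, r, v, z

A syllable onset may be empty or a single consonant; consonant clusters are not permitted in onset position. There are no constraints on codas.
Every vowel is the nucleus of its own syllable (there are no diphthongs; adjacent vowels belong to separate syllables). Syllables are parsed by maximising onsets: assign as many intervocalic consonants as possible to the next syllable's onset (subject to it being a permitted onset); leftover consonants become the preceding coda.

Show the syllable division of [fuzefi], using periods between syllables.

Vowels present: u, e, i; each is a nucleus, giving 3 syllables.
σ1/σ2 boundary: /z/ → onset of the next syllable (single consonants are always licit onsets).
σ2/σ3 boundary: /f/ → onset of the next syllable (single consonants are always licit onsets).

fu.ze.fi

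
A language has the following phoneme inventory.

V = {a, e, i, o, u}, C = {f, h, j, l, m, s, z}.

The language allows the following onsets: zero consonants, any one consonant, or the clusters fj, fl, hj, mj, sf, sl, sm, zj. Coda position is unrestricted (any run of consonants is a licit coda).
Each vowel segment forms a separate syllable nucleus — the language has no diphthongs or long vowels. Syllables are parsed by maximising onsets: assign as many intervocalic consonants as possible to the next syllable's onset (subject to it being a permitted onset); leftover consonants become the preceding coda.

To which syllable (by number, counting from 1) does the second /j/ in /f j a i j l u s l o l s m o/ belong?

2

Nuclei (vowels): a, i, u, o, o → 5 syllables.
σ1/σ2 boundary: nothing intervenes; syllable break is V.V.
σ2/σ3 boundary: /jl/ — longest licit onset from the right is /l/, leaving /j/ as coda.
σ3/σ4 boundary: cluster /sl/ — /sl/ is itself a permitted onset, so the whole cluster goes right; preceding coda = ∅.
σ4/σ5 boundary: /lsm/ splits as /l/ + /sm/ (/sm/ is the longest suffix that is a licit onset).
Syllabification: fja.ij.lu.slol.smo.
The second /j/ is in the coda of syllable 2 (/ij/).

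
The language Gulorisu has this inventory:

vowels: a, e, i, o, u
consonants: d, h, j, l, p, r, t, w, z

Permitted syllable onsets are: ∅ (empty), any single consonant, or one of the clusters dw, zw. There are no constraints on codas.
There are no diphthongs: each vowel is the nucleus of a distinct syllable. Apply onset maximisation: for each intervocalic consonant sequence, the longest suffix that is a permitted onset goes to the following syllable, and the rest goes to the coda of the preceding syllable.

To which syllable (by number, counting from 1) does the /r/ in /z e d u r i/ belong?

The vowels are e, u, i — 3 nuclei, so 3 syllables.
/e…u/ gap (V1→V2): /d/ → onset of the next syllable (single consonants are always licit onsets).
/u…i/ gap (V2→V3): /r/ → onset of the next syllable (single consonants are always licit onsets).
So the parse is ze.du.ri.
The /r/ is in the onset of syllable 3 (/ri/).

3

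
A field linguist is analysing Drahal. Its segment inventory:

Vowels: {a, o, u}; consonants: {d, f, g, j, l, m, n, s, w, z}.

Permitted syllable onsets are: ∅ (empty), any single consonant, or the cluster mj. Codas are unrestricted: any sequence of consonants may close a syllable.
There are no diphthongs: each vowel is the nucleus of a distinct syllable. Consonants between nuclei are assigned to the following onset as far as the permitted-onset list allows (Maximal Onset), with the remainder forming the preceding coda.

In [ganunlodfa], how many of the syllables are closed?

Nuclei (vowels): a, u, o, a → 4 syllables.
V1 /a/ – V2 /u/: /n/ is a single consonant, so it becomes the next onset.
V2 /u/ – V3 /o/: /nl/; trying suffixes from longest down, /l/ is the first permitted one, so coda /n/ | onset /l/.
V3 /o/ – V4 /a/: /df/; trying suffixes from longest down, /f/ is the first permitted one, so coda /d/ | onset /f/.
So the parse is ga.nun.lod.fa.
Classifying each syllable: /ga/ (open), /nun/ (closed), /lod/ (closed), /fa/ (open).
Closed syllables: 2.

2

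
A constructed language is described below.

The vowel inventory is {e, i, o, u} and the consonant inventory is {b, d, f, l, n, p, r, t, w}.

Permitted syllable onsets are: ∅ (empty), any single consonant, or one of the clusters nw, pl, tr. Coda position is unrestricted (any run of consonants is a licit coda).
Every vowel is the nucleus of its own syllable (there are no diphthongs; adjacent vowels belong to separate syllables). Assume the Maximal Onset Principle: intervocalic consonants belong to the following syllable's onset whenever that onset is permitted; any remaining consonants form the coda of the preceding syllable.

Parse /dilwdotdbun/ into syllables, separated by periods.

The vowels are i, o, u — 3 nuclei, so 3 syllables.
/i…o/ gap (V1→V2): /lwd/ — longest licit onset from the right is /d/, leaving /lw/ as coda.
/o…u/ gap (V2→V3): /tdb/; trying suffixes from longest down, /b/ is the first permitted one, so coda /td/ | onset /b/.

dilw.dotd.bun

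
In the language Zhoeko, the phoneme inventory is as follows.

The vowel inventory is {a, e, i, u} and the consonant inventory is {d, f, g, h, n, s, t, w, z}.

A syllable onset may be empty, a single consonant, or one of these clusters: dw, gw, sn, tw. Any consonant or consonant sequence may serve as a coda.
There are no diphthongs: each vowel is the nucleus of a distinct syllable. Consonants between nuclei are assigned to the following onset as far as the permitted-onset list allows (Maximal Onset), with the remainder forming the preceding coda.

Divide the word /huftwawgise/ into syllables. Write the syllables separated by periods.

Nuclei (vowels): u, a, i, e → 4 syllables.
/u…a/ gap (V1→V2): /ftw/; trying suffixes from longest down, /tw/ is the first permitted one, so coda /f/ | onset /tw/.
/a…i/ gap (V2→V3): /wg/; trying suffixes from longest down, /g/ is the first permitted one, so coda /w/ | onset /g/.
/i…e/ gap (V3→V4): /s/ is a single consonant, so it becomes the next onset.

huf.twaw.gi.se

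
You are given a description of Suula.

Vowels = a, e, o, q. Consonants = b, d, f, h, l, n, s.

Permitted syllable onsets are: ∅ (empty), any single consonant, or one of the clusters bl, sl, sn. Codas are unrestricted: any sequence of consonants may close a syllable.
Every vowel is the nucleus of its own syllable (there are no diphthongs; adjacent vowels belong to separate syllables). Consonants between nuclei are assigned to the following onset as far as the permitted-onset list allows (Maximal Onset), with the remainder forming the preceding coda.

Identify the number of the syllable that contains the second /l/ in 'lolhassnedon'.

1

Vowels present: o, a, e, o; each is a nucleus, giving 4 syllables.
σ1/σ2 boundary: /lh/; trying suffixes from longest down, /h/ is the first permitted one, so coda /l/ | onset /h/.
σ2/σ3 boundary: /ssn/ splits as /s/ + /sn/ (/sn/ is the longest suffix that is a licit onset).
σ3/σ4 boundary: /d/ → onset of the next syllable (single consonants are always licit onsets).
Putting it together: lol.has.sne.don.
The second /l/ is in the coda of syllable 1 (/lol/).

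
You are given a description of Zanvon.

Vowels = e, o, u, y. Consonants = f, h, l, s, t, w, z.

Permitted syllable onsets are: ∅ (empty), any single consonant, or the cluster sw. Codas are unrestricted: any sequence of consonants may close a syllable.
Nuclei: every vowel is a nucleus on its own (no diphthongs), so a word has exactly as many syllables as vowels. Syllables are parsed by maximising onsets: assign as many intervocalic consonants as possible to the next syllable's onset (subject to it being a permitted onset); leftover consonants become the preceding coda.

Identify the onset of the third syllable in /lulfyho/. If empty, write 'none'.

Vowels present: u, y, o; each is a nucleus, giving 3 syllables.
/u…y/ gap (V1→V2): /lf/ splits as /l/ + /f/ (/f/ is the longest suffix that is a licit onset).
/y…o/ gap (V2→V3): /h/ is a single consonant, so it becomes the next onset.
Result: lul.fy.ho.
Syllable 3 is /ho/: onset /h/, nucleus /o/, coda ∅.

h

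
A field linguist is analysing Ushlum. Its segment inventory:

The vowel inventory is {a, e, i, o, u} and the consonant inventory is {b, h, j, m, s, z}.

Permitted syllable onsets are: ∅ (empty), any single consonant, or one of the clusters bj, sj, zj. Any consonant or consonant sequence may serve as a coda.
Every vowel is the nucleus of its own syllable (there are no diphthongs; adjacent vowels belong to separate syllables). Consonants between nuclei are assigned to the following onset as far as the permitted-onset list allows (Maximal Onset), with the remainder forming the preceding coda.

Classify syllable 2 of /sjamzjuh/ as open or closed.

The vowels are a, u — 2 nuclei, so 2 syllables.
V1 /a/ – V2 /u/: cluster /mzj/ — the longest permitted-onset suffix is /zj/; onset = /zj/, preceding coda = /m/.
So the parse is sjam.zjuh.
Syllable 2 is /zjuh/ with coda /h/, so it is closed.

closed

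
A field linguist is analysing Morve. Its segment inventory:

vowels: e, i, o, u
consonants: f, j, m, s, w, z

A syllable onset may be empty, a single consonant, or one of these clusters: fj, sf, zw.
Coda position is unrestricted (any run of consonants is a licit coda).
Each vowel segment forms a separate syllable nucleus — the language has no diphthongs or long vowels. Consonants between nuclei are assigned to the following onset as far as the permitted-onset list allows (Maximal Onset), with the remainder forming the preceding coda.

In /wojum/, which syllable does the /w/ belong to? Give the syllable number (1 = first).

1

The vowels are o, u — 2 nuclei, so 2 syllables.
Between /o/ (V1) and /u/ (V2): /j/ is a single consonant, so it becomes the next onset.
So the parse is wo.jum.
The /w/ is in the onset of syllable 1 (/wo/).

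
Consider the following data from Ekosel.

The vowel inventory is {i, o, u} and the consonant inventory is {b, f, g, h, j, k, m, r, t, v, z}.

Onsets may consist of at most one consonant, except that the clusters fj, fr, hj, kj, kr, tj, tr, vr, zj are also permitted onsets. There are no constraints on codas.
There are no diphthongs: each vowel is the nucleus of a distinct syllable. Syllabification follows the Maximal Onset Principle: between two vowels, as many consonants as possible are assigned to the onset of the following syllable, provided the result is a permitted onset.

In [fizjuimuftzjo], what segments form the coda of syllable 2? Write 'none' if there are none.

The vowels are i, u, i, u, o — 5 nuclei, so 5 syllables.
Between /i/ (V1) and /u/ (V2): cluster /zj/ — /zj/ is itself a permitted onset, so the whole cluster goes right; preceding coda = ∅.
Between /u/ (V2) and /i/ (V3): nothing intervenes; syllable break is V.V.
Between /i/ (V3) and /u/ (V4): just /m/ — single C goes to the following onset.
Between /u/ (V4) and /o/ (V5): /ftzj/; trying suffixes from longest down, /zj/ is the first permitted one, so coda /ft/ | onset /zj/.
Result: fi.zju.i.muft.zjo.
Syllable 2 is /zju/: onset /zj/, nucleus /u/, coda ∅.

none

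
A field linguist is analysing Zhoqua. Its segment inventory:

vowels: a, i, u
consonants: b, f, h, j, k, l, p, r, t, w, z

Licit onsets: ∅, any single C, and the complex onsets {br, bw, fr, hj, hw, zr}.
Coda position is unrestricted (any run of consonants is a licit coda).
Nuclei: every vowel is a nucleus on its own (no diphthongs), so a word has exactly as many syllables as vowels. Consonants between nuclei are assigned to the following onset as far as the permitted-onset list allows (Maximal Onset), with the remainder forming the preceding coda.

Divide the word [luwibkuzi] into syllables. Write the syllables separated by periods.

lu.wib.ku.zi

Nuclei (vowels): u, i, u, i → 4 syllables.
σ1/σ2 boundary: /w/ → onset of the next syllable (single consonants are always licit onsets).
σ2/σ3 boundary: /bk/; trying suffixes from longest down, /k/ is the first permitted one, so coda /b/ | onset /k/.
σ3/σ4 boundary: /z/ → onset of the next syllable (single consonants are always licit onsets).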